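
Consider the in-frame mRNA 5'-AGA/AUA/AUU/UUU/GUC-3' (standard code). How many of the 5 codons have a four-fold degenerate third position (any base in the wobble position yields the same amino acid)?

Codon 1 AGA (Arg): third position 2-fold.
Codon 2 AUA (Ile): third position 3-fold.
Codon 3 AUU (Ile): third position 3-fold.
Codon 4 UUU (Phe): third position 2-fold.
Codon 5 GUC (Val): third position 4-fold.
Four-fold degenerate third positions: 1.

1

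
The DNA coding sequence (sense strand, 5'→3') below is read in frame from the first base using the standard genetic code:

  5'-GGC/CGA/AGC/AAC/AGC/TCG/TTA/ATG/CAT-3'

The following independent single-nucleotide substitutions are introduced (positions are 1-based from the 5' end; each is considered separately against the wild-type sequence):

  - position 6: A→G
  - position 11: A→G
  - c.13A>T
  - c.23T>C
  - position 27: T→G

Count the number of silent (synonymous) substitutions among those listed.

Codon 2: CGA (Arg) → CGG (Arg) — synonymous.
Codon 4: AAC (Asn) → AGC (Ser) — missense.
Codon 5: AGC (Ser) → TGC (Cys) — missense.
Codon 8: ATG (Met) → ACG (Thr) — missense.
Codon 9: CAT (His) → CAG (Gln) — missense.
Synonymous: 1 of 5.

1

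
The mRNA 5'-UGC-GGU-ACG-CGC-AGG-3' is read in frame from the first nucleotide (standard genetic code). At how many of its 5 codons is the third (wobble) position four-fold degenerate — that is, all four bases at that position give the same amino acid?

3

Codon 1 UGC (Cys): third position 2-fold.
Codon 2 GGU (Gly): third position 4-fold.
Codon 3 ACG (Thr): third position 4-fold.
Codon 4 CGC (Arg): third position 4-fold.
Codon 5 AGG (Arg): third position 2-fold.
Four-fold degenerate third positions: 3.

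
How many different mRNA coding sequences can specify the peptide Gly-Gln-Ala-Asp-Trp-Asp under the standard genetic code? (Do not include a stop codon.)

Gly: 4 codons.
Gln: 2 codons.
Ala: 4 codons.
Asp: 2 codons.
Trp: 1 codon.
Asp: 2 codons.
4 × 2 × 4 × 2 × 1 × 2 = 128.

128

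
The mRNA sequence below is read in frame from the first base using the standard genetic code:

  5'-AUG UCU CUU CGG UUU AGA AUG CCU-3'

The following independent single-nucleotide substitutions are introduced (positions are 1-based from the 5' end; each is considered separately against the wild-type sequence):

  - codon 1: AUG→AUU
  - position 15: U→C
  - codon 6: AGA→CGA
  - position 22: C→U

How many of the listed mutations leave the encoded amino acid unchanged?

Codon 1: AUG (Met) → AUU (Ile) — missense.
Codon 5: UUU (Phe) → UUC (Phe) — synonymous.
Codon 6: AGA (Arg) → CGA (Arg) — synonymous.
Codon 8: CCU (Pro) → UCU (Ser) — missense.
Synonymous: 2 of 4.

2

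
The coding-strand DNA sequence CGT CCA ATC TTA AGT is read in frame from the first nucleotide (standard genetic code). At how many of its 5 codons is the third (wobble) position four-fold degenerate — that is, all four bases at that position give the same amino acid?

Codon 1 CGT (Arg): third position 4-fold.
Codon 2 CCA (Pro): third position 4-fold.
Codon 3 ATC (Ile): third position 3-fold.
Codon 4 TTA (Leu): third position 2-fold.
Codon 5 AGT (Ser): third position 2-fold.
Four-fold degenerate third positions: 2.

2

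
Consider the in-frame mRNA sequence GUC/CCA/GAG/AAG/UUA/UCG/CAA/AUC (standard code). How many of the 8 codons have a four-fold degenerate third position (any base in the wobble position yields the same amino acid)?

Codon 1 GUC (Val): third position 4-fold.
Codon 2 CCA (Pro): third position 4-fold.
Codon 3 GAG (Glu): third position 2-fold.
Codon 4 AAG (Lys): third position 2-fold.
Codon 5 UUA (Leu): third position 2-fold.
Codon 6 UCG (Ser): third position 4-fold.
Codon 7 CAA (Gln): third position 2-fold.
Codon 8 AUC (Ile): third position 3-fold.
Four-fold degenerate third positions: 3.

3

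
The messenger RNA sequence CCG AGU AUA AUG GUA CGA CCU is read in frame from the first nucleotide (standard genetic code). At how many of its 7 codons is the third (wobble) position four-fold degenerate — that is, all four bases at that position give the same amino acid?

4

Codon 1 CCG (Pro): third position 4-fold.
Codon 2 AGU (Ser): third position 2-fold.
Codon 3 AUA (Ile): third position 3-fold.
Codon 4 AUG (Met): third position 1-fold.
Codon 5 GUA (Val): third position 4-fold.
Codon 6 CGA (Arg): third position 4-fold.
Codon 7 CCU (Pro): third position 4-fold.
Four-fold degenerate third positions: 4.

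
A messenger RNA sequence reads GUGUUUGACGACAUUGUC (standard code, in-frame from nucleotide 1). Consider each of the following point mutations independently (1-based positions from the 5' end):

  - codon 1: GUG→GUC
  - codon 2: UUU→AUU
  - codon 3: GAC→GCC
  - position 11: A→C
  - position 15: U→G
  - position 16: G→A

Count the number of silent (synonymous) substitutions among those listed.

1

Codon 1: GUG (Val) → GUC (Val) — synonymous.
Codon 2: UUU (Phe) → AUU (Ile) — missense.
Codon 3: GAC (Asp) → GCC (Ala) — missense.
Codon 4: GAC (Asp) → GCC (Ala) — missense.
Codon 5: AUU (Ile) → AUG (Met) — missense.
Codon 6: GUC (Val) → AUC (Ile) — missense.
Synonymous: 1 of 6.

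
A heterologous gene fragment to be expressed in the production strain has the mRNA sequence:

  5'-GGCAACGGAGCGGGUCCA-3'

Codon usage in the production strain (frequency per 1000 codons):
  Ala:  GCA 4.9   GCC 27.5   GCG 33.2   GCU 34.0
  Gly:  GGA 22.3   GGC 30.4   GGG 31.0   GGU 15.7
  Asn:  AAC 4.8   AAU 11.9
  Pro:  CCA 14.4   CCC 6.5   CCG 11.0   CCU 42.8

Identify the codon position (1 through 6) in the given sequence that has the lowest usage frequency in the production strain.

2

Codon 1 GGC (Gly): 30.4 per 1000.
Codon 2 AAC (Asn): 4.8 per 1000.
Codon 3 GGA (Gly): 22.3 per 1000.
Codon 4 GCG (Ala): 33.2 per 1000.
Codon 5 GGU (Gly): 15.7 per 1000.
Codon 6 CCA (Pro): 14.4 per 1000.
Lowest frequency is 4.8 at codon 2.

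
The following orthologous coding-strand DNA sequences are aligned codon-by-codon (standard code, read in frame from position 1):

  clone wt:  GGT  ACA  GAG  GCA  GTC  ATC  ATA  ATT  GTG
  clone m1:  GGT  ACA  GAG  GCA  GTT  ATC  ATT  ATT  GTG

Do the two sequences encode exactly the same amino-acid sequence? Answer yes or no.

Codon 1: GGT Gly / GGT Gly — identical.
Codon 2: ACA Thr / ACA Thr — identical.
Codon 3: GAG Glu / GAG Glu — identical.
Codon 4: GCA Ala / GCA Ala — identical.
Codon 5: GTC Val / GTT Val — synonymous.
Codon 6: ATC Ile / ATC Ile — identical.
Codon 7: ATA Ile / ATT Ile — synonymous.
Codon 8: ATT Ile / ATT Ile — identical.
Codon 9: GTG Val / GTG Val — identical.
Nonsynonymous differences: 0 → same protein.

yes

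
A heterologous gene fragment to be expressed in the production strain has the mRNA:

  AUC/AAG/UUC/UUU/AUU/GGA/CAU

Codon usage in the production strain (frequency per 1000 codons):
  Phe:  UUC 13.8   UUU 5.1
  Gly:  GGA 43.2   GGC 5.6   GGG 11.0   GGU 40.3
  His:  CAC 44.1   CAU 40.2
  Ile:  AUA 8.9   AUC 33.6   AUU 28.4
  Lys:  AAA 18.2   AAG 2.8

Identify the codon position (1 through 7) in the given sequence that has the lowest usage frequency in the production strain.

Codon 1 AUC (Ile): 33.6 per 1000.
Codon 2 AAG (Lys): 2.8 per 1000.
Codon 3 UUC (Phe): 13.8 per 1000.
Codon 4 UUU (Phe): 5.1 per 1000.
Codon 5 AUU (Ile): 28.4 per 1000.
Codon 6 GGA (Gly): 43.2 per 1000.
Codon 7 CAU (His): 40.2 per 1000.
Lowest frequency is 2.8 at codon 2.

2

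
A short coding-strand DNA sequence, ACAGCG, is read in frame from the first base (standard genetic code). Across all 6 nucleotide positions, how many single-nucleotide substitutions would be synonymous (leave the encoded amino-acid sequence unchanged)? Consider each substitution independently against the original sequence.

6

Codon 1 (ACA, Thr): 3 synonymous substitutions.
Codon 2 (GCG, Ala): 3 synonymous substitutions.
Total: 3 + 3 = 6.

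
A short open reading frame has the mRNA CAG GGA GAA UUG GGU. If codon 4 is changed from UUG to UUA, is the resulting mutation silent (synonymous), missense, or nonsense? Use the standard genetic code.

Position 12 falls in codon 4: UUG → Leu.
After the substitution the codon is UUA → Leu.
Both encode Leu, so the change is synonymous.

silent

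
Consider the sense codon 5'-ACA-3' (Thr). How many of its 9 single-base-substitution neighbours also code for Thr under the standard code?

3

Position 1: none → 0 synonymous.
Position 2: none → 0 synonymous.
Position 3: ACU, ACC, ACG → 3 synonymous.
Total: 0 + 0 + 3 = 3.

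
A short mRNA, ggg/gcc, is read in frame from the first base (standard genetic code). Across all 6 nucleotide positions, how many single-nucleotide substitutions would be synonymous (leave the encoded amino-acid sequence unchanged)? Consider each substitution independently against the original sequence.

Codon 1 (GGG, Gly): 3 synonymous substitutions.
Codon 2 (GCC, Ala): 3 synonymous substitutions.
Total: 3 + 3 = 6.

6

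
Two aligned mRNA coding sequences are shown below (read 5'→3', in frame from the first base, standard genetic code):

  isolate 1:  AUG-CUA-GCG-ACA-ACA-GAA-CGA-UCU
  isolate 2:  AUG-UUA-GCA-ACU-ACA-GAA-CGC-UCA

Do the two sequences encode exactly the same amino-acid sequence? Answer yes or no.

Codon 1: AUG Met / AUG Met — identical.
Codon 2: CUA Leu / UUA Leu — synonymous.
Codon 3: GCG Ala / GCA Ala — synonymous.
Codon 4: ACA Thr / ACU Thr — synonymous.
Codon 5: ACA Thr / ACA Thr — identical.
Codon 6: GAA Glu / GAA Glu — identical.
Codon 7: CGA Arg / CGC Arg — synonymous.
Codon 8: UCU Ser / UCA Ser — synonymous.
Nonsynonymous differences: 0 → same protein.

yes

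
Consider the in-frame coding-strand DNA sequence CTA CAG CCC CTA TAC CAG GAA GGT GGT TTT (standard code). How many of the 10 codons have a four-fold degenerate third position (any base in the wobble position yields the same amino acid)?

Codon 1 CTA (Leu): third position 4-fold.
Codon 2 CAG (Gln): third position 2-fold.
Codon 3 CCC (Pro): third position 4-fold.
Codon 4 CTA (Leu): third position 4-fold.
Codon 5 TAC (Tyr): third position 2-fold.
Codon 6 CAG (Gln): third position 2-fold.
Codon 7 GAA (Glu): third position 2-fold.
Codon 8 GGT (Gly): third position 4-fold.
Codon 9 GGT (Gly): third position 4-fold.
Codon 10 TTT (Phe): third position 2-fold.
Four-fold degenerate third positions: 5.

5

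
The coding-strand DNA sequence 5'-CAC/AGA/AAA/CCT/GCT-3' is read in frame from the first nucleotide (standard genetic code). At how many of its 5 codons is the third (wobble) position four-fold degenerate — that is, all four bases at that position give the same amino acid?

Codon 1 CAC (His): third position 2-fold.
Codon 2 AGA (Arg): third position 2-fold.
Codon 3 AAA (Lys): third position 2-fold.
Codon 4 CCT (Pro): third position 4-fold.
Codon 5 GCT (Ala): third position 4-fold.
Four-fold degenerate third positions: 2.

2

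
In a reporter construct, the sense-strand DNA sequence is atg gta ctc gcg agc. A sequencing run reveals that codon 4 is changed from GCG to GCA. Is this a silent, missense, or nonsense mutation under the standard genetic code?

Position 12 falls in codon 4: GCG → Ala.
After the substitution the codon is GCA → Ala.
Both encode Ala, so the change is synonymous.

silent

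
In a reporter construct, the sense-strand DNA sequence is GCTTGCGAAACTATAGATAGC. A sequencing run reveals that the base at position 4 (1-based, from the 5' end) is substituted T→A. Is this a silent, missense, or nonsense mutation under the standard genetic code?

missense

Position 4 falls in codon 2: TGC → Cys.
After the substitution the codon is AGC → Ser.
Cys ≠ Ser, so this is a missense mutation.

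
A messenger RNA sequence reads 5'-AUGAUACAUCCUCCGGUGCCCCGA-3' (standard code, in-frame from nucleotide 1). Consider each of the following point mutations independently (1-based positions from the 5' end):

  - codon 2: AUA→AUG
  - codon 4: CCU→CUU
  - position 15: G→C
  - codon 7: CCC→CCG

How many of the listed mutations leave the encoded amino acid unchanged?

Codon 2: AUA (Ile) → AUG (Met) — missense.
Codon 4: CCU (Pro) → CUU (Leu) — missense.
Codon 5: CCG (Pro) → CCC (Pro) — synonymous.
Codon 7: CCC (Pro) → CCG (Pro) — synonymous.
Synonymous: 2 of 4.

2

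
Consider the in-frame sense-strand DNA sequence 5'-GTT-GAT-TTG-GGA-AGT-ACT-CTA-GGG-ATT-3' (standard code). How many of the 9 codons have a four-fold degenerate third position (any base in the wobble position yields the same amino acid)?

Codon 1 GTT (Val): third position 4-fold.
Codon 2 GAT (Asp): third position 2-fold.
Codon 3 TTG (Leu): third position 2-fold.
Codon 4 GGA (Gly): third position 4-fold.
Codon 5 AGT (Ser): third position 2-fold.
Codon 6 ACT (Thr): third position 4-fold.
Codon 7 CTA (Leu): third position 4-fold.
Codon 8 GGG (Gly): third position 4-fold.
Codon 9 ATT (Ile): third position 3-fold.
Four-fold degenerate third positions: 5.

5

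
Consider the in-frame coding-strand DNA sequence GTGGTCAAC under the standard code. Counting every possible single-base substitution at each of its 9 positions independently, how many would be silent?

7

Codon 1 (GTG, Val): 3 synonymous substitutions.
Codon 2 (GTC, Val): 3 synonymous substitutions.
Codon 3 (AAC, Asn): 1 synonymous substitution.
Total: 3 + 3 + 1 = 7.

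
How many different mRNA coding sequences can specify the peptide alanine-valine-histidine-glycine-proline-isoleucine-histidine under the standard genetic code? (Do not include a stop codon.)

3072

Ala: 4 codons.
Val: 4 codons.
His: 2 codons.
Gly: 4 codons.
Pro: 4 codons.
Ile: 3 codons.
His: 2 codons.
4 × 4 × 2 × 4 × 4 × 3 × 2 = 3072.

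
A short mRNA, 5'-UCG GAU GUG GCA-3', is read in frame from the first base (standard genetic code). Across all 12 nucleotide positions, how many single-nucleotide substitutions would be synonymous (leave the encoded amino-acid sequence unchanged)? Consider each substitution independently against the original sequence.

10

Codon 1 (UCG, Ser): 3 synonymous substitutions.
Codon 2 (GAU, Asp): 1 synonymous substitution.
Codon 3 (GUG, Val): 3 synonymous substitutions.
Codon 4 (GCA, Ala): 3 synonymous substitutions.
Total: 3 + 1 + 3 + 3 = 10.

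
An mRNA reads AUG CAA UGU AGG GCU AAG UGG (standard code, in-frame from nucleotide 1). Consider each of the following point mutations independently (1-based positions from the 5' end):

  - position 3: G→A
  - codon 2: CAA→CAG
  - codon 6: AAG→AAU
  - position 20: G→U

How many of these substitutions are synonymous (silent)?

1

Codon 1: AUG (Met) → AUA (Ile) — missense.
Codon 2: CAA (Gln) → CAG (Gln) — synonymous.
Codon 6: AAG (Lys) → AAU (Asn) — missense.
Codon 7: UGG (Trp) → UUG (Leu) — missense.
Synonymous: 1 of 4.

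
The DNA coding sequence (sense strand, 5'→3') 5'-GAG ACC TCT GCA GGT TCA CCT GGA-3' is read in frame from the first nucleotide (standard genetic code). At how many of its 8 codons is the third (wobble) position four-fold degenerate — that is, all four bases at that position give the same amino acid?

Codon 1 GAG (Glu): third position 2-fold.
Codon 2 ACC (Thr): third position 4-fold.
Codon 3 TCT (Ser): third position 4-fold.
Codon 4 GCA (Ala): third position 4-fold.
Codon 5 GGT (Gly): third position 4-fold.
Codon 6 TCA (Ser): third position 4-fold.
Codon 7 CCT (Pro): third position 4-fold.
Codon 8 GGA (Gly): third position 4-fold.
Four-fold degenerate third positions: 7.

7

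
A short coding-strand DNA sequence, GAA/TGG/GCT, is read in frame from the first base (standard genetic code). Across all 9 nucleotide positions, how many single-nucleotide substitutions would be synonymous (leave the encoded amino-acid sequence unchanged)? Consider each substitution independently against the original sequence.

4

Codon 1 (GAA, Glu): 1 synonymous substitution.
Codon 2 (TGG, Trp): 0 synonymous substitutions.
Codon 3 (GCT, Ala): 3 synonymous substitutions.
Total: 1 + 0 + 3 = 4.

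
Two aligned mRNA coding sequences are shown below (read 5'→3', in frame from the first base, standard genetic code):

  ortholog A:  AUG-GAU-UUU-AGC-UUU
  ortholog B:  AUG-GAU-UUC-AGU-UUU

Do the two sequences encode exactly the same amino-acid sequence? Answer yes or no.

yes

Codon 1: AUG Met / AUG Met — identical.
Codon 2: GAU Asp / GAU Asp — identical.
Codon 3: UUU Phe / UUC Phe — synonymous.
Codon 4: AGC Ser / AGU Ser — synonymous.
Codon 5: UUU Phe / UUU Phe — identical.
Nonsynonymous differences: 0 → same protein.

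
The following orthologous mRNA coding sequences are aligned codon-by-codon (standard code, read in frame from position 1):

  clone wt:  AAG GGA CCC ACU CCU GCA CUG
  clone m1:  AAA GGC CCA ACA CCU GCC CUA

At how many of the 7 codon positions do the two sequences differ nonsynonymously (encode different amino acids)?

Codon 1: AAG Lys / AAA Lys — synonymous.
Codon 2: GGA Gly / GGC Gly — synonymous.
Codon 3: CCC Pro / CCA Pro — synonymous.
Codon 4: ACU Thr / ACA Thr — synonymous.
Codon 5: CCU Pro / CCU Pro — identical.
Codon 6: GCA Ala / GCC Ala — synonymous.
Codon 7: CUG Leu / CUA Leu — synonymous.
Nonsynonymous differences: 0.

0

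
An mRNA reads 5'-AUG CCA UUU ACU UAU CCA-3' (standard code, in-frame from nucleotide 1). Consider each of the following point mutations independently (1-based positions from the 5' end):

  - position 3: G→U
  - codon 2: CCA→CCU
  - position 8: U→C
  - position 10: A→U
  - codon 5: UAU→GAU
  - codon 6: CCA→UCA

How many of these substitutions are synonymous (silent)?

1

Codon 1: AUG (Met) → AUU (Ile) — missense.
Codon 2: CCA (Pro) → CCU (Pro) — synonymous.
Codon 3: UUU (Phe) → UCU (Ser) — missense.
Codon 4: ACU (Thr) → UCU (Ser) — missense.
Codon 5: UAU (Tyr) → GAU (Asp) — missense.
Codon 6: CCA (Pro) → UCA (Ser) — missense.
Synonymous: 1 of 6.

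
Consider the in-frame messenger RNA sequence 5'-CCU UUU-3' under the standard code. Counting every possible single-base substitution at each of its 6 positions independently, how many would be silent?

Codon 1 (CCU, Pro): 3 synonymous substitutions.
Codon 2 (UUU, Phe): 1 synonymous substitution.
Total: 3 + 1 = 4.

4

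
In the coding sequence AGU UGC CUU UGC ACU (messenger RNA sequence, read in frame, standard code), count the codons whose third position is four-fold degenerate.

2

Codon 1 AGU (Ser): third position 2-fold.
Codon 2 UGC (Cys): third position 2-fold.
Codon 3 CUU (Leu): third position 4-fold.
Codon 4 UGC (Cys): third position 2-fold.
Codon 5 ACU (Thr): third position 4-fold.
Four-fold degenerate third positions: 2.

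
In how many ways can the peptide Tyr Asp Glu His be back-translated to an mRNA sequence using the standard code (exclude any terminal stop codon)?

16

Tyr: 2 codons.
Asp: 2 codons.
Glu: 2 codons.
His: 2 codons.
2 × 2 × 2 × 2 = 16.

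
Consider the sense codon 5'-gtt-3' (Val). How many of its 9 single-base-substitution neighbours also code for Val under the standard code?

3

Position 1: none → 0 synonymous.
Position 2: none → 0 synonymous.
Position 3: GTC, GTA, GTG → 3 synonymous.
Total: 0 + 0 + 3 = 3.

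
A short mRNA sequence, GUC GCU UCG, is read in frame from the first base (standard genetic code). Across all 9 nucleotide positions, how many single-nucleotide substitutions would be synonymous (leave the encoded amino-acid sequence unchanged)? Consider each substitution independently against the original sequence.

Codon 1 (GUC, Val): 3 synonymous substitutions.
Codon 2 (GCU, Ala): 3 synonymous substitutions.
Codon 3 (UCG, Ser): 3 synonymous substitutions.
Total: 3 + 3 + 3 = 9.

9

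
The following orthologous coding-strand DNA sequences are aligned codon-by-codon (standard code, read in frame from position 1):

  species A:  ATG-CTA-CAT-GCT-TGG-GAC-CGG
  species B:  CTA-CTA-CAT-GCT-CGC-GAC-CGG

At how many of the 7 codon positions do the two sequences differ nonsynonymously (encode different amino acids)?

2

Codon 1: ATG Met / CTA Leu — nonsynonymous.
Codon 2: CTA Leu / CTA Leu — identical.
Codon 3: CAT His / CAT His — identical.
Codon 4: GCT Ala / GCT Ala — identical.
Codon 5: TGG Trp / CGC Arg — nonsynonymous.
Codon 6: GAC Asp / GAC Asp — identical.
Codon 7: CGG Arg / CGG Arg — identical.
Nonsynonymous differences: 2.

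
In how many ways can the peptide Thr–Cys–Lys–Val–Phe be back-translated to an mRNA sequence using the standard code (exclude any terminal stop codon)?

Thr: 4 codons.
Cys: 2 codons.
Lys: 2 codons.
Val: 4 codons.
Phe: 2 codons.
4 × 2 × 2 × 4 × 2 = 128.

128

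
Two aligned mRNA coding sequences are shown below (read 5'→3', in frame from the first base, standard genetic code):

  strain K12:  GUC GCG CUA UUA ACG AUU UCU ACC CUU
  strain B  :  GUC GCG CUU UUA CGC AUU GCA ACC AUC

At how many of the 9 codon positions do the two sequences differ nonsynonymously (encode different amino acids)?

Codon 1: GUC Val / GUC Val — identical.
Codon 2: GCG Ala / GCG Ala — identical.
Codon 3: CUA Leu / CUU Leu — synonymous.
Codon 4: UUA Leu / UUA Leu — identical.
Codon 5: ACG Thr / CGC Arg — nonsynonymous.
Codon 6: AUU Ile / AUU Ile — identical.
Codon 7: UCU Ser / GCA Ala — nonsynonymous.
Codon 8: ACC Thr / ACC Thr — identical.
Codon 9: CUU Leu / AUC Ile — nonsynonymous.
Nonsynonymous differences: 3.

3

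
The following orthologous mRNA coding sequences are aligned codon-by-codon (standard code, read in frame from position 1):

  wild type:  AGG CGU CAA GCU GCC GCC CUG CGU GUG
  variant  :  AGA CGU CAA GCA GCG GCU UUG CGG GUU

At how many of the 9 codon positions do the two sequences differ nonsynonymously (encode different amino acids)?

0

Codon 1: AGG Arg / AGA Arg — synonymous.
Codon 2: CGU Arg / CGU Arg — identical.
Codon 3: CAA Gln / CAA Gln — identical.
Codon 4: GCU Ala / GCA Ala — synonymous.
Codon 5: GCC Ala / GCG Ala — synonymous.
Codon 6: GCC Ala / GCU Ala — synonymous.
Codon 7: CUG Leu / UUG Leu — synonymous.
Codon 8: CGU Arg / CGG Arg — synonymous.
Codon 9: GUG Val / GUU Val — synonymous.
Nonsynonymous differences: 0.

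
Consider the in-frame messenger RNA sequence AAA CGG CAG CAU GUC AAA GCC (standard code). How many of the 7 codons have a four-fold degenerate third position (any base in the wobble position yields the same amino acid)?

Codon 1 AAA (Lys): third position 2-fold.
Codon 2 CGG (Arg): third position 4-fold.
Codon 3 CAG (Gln): third position 2-fold.
Codon 4 CAU (His): third position 2-fold.
Codon 5 GUC (Val): third position 4-fold.
Codon 6 AAA (Lys): third position 2-fold.
Codon 7 GCC (Ala): third position 4-fold.
Four-fold degenerate third positions: 3.

3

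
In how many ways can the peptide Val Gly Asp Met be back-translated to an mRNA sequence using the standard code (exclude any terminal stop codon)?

32

Val: 4 codons.
Gly: 4 codons.
Asp: 2 codons.
Met: 1 codon.
4 × 4 × 2 × 1 = 32.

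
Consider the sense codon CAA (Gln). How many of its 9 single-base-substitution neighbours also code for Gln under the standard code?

1

Position 1: none → 0 synonymous.
Position 2: none → 0 synonymous.
Position 3: CAG → 1 synonymous.
Total: 0 + 0 + 1 = 1.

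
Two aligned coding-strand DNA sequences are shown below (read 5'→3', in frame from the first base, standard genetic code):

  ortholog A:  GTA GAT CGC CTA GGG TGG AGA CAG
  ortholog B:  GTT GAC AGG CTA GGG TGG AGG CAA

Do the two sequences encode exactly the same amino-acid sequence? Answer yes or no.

Codon 1: GTA Val / GTT Val — synonymous.
Codon 2: GAT Asp / GAC Asp — synonymous.
Codon 3: CGC Arg / AGG Arg — synonymous.
Codon 4: CTA Leu / CTA Leu — identical.
Codon 5: GGG Gly / GGG Gly — identical.
Codon 6: TGG Trp / TGG Trp — identical.
Codon 7: AGA Arg / AGG Arg — synonymous.
Codon 8: CAG Gln / CAA Gln — synonymous.
Nonsynonymous differences: 0 → same protein.

yes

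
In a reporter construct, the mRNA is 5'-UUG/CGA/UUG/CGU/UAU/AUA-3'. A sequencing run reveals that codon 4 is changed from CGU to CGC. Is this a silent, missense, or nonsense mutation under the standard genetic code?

Position 12 falls in codon 4: CGU → Arg.
After the substitution the codon is CGC → Arg.
Both encode Arg, so the change is synonymous.

silent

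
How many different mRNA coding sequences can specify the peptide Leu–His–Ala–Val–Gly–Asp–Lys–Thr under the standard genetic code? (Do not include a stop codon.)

Leu: 6 codons.
His: 2 codons.
Ala: 4 codons.
Val: 4 codons.
Gly: 4 codons.
Asp: 2 codons.
Lys: 2 codons.
Thr: 4 codons.
6 × 2 × 4 × 4 × 4 × 2 × 2 × 4 = 12288.

12288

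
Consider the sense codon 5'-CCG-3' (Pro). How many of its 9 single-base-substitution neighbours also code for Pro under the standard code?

Position 1: none → 0 synonymous.
Position 2: none → 0 synonymous.
Position 3: CCU, CCC, CCA → 3 synonymous.
Total: 0 + 0 + 3 = 3.

3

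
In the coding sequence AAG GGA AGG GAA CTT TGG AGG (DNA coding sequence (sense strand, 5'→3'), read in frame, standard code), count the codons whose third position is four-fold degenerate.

Codon 1 AAG (Lys): third position 2-fold.
Codon 2 GGA (Gly): third position 4-fold.
Codon 3 AGG (Arg): third position 2-fold.
Codon 4 GAA (Glu): third position 2-fold.
Codon 5 CTT (Leu): third position 4-fold.
Codon 6 TGG (Trp): third position 1-fold.
Codon 7 AGG (Arg): third position 2-fold.
Four-fold degenerate third positions: 2.

2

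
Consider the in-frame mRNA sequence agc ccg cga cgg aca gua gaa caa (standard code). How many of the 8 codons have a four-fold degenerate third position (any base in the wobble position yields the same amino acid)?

Codon 1 AGC (Ser): third position 2-fold.
Codon 2 CCG (Pro): third position 4-fold.
Codon 3 CGA (Arg): third position 4-fold.
Codon 4 CGG (Arg): third position 4-fold.
Codon 5 ACA (Thr): third position 4-fold.
Codon 6 GUA (Val): third position 4-fold.
Codon 7 GAA (Glu): third position 2-fold.
Codon 8 CAA (Gln): third position 2-fold.
Four-fold degenerate third positions: 5.

5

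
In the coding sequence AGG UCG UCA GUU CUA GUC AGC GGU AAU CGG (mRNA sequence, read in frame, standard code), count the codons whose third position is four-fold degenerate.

7

Codon 1 AGG (Arg): third position 2-fold.
Codon 2 UCG (Ser): third position 4-fold.
Codon 3 UCA (Ser): third position 4-fold.
Codon 4 GUU (Val): third position 4-fold.
Codon 5 CUA (Leu): third position 4-fold.
Codon 6 GUC (Val): third position 4-fold.
Codon 7 AGC (Ser): third position 2-fold.
Codon 8 GGU (Gly): third position 4-fold.
Codon 9 AAU (Asn): third position 2-fold.
Codon 10 CGG (Arg): third position 4-fold.
Four-fold degenerate third positions: 7.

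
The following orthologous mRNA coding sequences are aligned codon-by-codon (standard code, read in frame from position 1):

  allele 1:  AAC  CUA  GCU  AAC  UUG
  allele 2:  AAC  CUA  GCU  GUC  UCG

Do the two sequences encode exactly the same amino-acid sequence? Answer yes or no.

no

Codon 1: AAC Asn / AAC Asn — identical.
Codon 2: CUA Leu / CUA Leu — identical.
Codon 3: GCU Ala / GCU Ala — identical.
Codon 4: AAC Asn / GUC Val — nonsynonymous.
Codon 5: UUG Leu / UCG Ser — nonsynonymous.
Nonsynonymous differences: 2 → different protein.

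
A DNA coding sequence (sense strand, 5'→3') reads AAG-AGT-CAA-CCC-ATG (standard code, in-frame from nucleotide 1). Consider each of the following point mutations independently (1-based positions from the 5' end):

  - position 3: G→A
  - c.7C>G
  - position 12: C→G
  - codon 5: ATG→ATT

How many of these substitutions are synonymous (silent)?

Codon 1: AAG (Lys) → AAA (Lys) — synonymous.
Codon 3: CAA (Gln) → GAA (Glu) — missense.
Codon 4: CCC (Pro) → CCG (Pro) — synonymous.
Codon 5: ATG (Met) → ATT (Ile) — missense.
Synonymous: 2 of 4.

2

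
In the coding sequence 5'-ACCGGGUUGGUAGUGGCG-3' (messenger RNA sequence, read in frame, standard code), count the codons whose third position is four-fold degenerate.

Codon 1 ACC (Thr): third position 4-fold.
Codon 2 GGG (Gly): third position 4-fold.
Codon 3 UUG (Leu): third position 2-fold.
Codon 4 GUA (Val): third position 4-fold.
Codon 5 GUG (Val): third position 4-fold.
Codon 6 GCG (Ala): third position 4-fold.
Four-fold degenerate third positions: 5.

5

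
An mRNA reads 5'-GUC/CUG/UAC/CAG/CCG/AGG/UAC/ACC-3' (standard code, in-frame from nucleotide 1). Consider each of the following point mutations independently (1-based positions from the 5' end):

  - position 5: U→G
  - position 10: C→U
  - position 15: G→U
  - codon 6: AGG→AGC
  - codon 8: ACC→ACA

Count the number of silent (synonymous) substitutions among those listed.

Codon 2: CUG (Leu) → CGG (Arg) — missense.
Codon 4: CAG (Gln) → UAG (Stop) — nonsense.
Codon 5: CCG (Pro) → CCU (Pro) — synonymous.
Codon 6: AGG (Arg) → AGC (Ser) — missense.
Codon 8: ACC (Thr) → ACA (Thr) — synonymous.
Synonymous: 2 of 5.

2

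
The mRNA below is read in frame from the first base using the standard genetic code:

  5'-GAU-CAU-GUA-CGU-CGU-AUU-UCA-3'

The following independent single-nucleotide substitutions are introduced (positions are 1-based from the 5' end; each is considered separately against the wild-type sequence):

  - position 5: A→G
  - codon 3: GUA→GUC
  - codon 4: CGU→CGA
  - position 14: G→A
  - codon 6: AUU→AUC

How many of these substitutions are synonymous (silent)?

Codon 2: CAU (His) → CGU (Arg) — missense.
Codon 3: GUA (Val) → GUC (Val) — synonymous.
Codon 4: CGU (Arg) → CGA (Arg) — synonymous.
Codon 5: CGU (Arg) → CAU (His) — missense.
Codon 6: AUU (Ile) → AUC (Ile) — synonymous.
Synonymous: 3 of 5.

3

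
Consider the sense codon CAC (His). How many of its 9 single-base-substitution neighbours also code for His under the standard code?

Position 1: none → 0 synonymous.
Position 2: none → 0 synonymous.
Position 3: CAT → 1 synonymous.
Total: 0 + 0 + 1 = 1.

1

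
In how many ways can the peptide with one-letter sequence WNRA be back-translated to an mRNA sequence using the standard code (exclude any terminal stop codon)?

48

Trp: 1 codon.
Asn: 2 codons.
Arg: 6 codons.
Ala: 4 codons.
1 × 2 × 6 × 4 = 48.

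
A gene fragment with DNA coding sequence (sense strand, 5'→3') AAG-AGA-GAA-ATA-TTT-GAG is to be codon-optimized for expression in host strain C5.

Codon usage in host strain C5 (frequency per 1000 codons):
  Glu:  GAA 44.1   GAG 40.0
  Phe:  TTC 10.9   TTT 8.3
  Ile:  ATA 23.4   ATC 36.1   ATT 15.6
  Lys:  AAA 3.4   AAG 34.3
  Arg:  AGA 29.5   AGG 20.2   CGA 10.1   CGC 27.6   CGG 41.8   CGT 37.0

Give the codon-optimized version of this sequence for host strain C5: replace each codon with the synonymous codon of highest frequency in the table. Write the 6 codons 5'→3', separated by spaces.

Codon 1 (Lys): best is AAG at 34.3.
Codon 2 (Arg): best is CGG at 41.8.
Codon 3 (Glu): best is GAA at 44.1.
Codon 4 (Ile): best is ATC at 36.1.
Codon 5 (Phe): best is TTC at 10.9.
Codon 6 (Glu): best is GAA at 44.1.

AAG CGG GAA ATC TTC GAA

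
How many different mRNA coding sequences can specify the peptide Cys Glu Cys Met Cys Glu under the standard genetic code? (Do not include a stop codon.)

Cys: 2 codons.
Glu: 2 codons.
Cys: 2 codons.
Met: 1 codon.
Cys: 2 codons.
Glu: 2 codons.
2 × 2 × 2 × 1 × 2 × 2 = 32.

32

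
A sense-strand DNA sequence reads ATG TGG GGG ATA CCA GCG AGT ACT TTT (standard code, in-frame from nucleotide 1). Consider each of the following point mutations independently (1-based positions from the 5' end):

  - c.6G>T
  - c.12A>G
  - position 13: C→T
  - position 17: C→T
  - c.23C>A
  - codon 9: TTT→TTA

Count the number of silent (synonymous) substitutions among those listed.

Codon 2: TGG (Trp) → TGT (Cys) — missense.
Codon 4: ATA (Ile) → ATG (Met) — missense.
Codon 5: CCA (Pro) → TCA (Ser) — missense.
Codon 6: GCG (Ala) → GTG (Val) — missense.
Codon 8: ACT (Thr) → AAT (Asn) — missense.
Codon 9: TTT (Phe) → TTA (Leu) — missense.
Synonymous: 0 of 6.

0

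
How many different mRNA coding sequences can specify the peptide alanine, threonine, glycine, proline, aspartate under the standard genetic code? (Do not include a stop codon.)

512

Ala: 4 codons.
Thr: 4 codons.
Gly: 4 codons.
Pro: 4 codons.
Asp: 2 codons.
4 × 4 × 4 × 4 × 2 = 512.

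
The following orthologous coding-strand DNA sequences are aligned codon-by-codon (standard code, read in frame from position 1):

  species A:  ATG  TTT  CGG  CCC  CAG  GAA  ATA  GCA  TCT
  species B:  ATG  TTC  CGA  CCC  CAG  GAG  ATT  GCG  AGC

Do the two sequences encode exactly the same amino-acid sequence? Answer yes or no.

yes

Codon 1: ATG Met / ATG Met — identical.
Codon 2: TTT Phe / TTC Phe — synonymous.
Codon 3: CGG Arg / CGA Arg — synonymous.
Codon 4: CCC Pro / CCC Pro — identical.
Codon 5: CAG Gln / CAG Gln — identical.
Codon 6: GAA Glu / GAG Glu — synonymous.
Codon 7: ATA Ile / ATT Ile — synonymous.
Codon 8: GCA Ala / GCG Ala — synonymous.
Codon 9: TCT Ser / AGC Ser — synonymous.
Nonsynonymous differences: 0 → same protein.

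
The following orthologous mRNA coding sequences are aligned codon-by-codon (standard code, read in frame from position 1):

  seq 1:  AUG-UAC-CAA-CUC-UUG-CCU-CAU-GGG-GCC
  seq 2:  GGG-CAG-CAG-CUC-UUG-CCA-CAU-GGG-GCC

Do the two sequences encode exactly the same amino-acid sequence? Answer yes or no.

Codon 1: AUG Met / GGG Gly — nonsynonymous.
Codon 2: UAC Tyr / CAG Gln — nonsynonymous.
Codon 3: CAA Gln / CAG Gln — synonymous.
Codon 4: CUC Leu / CUC Leu — identical.
Codon 5: UUG Leu / UUG Leu — identical.
Codon 6: CCU Pro / CCA Pro — synonymous.
Codon 7: CAU His / CAU His — identical.
Codon 8: GGG Gly / GGG Gly — identical.
Codon 9: GCC Ala / GCC Ala — identical.
Nonsynonymous differences: 2 → different protein.

no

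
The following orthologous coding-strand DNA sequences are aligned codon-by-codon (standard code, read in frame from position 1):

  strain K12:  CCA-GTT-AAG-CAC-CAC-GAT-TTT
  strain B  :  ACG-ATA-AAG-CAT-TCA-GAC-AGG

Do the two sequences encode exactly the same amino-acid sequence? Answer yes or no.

Codon 1: CCA Pro / ACG Thr — nonsynonymous.
Codon 2: GTT Val / ATA Ile — nonsynonymous.
Codon 3: AAG Lys / AAG Lys — identical.
Codon 4: CAC His / CAT His — synonymous.
Codon 5: CAC His / TCA Ser — nonsynonymous.
Codon 6: GAT Asp / GAC Asp — synonymous.
Codon 7: TTT Phe / AGG Arg — nonsynonymous.
Nonsynonymous differences: 4 → different protein.

no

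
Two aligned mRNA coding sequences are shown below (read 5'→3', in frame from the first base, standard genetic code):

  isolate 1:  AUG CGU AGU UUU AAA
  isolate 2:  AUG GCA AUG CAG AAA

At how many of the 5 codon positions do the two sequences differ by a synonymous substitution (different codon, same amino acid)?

0

Codon 1: AUG Met / AUG Met — identical.
Codon 2: CGU Arg / GCA Ala — nonsynonymous.
Codon 3: AGU Ser / AUG Met — nonsynonymous.
Codon 4: UUU Phe / CAG Gln — nonsynonymous.
Codon 5: AAA Lys / AAA Lys — identical.
Synonymous differences: 0.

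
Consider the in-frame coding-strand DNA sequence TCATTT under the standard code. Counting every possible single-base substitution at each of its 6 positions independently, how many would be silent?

4

Codon 1 (TCA, Ser): 3 synonymous substitutions.
Codon 2 (TTT, Phe): 1 synonymous substitution.
Total: 3 + 1 = 4.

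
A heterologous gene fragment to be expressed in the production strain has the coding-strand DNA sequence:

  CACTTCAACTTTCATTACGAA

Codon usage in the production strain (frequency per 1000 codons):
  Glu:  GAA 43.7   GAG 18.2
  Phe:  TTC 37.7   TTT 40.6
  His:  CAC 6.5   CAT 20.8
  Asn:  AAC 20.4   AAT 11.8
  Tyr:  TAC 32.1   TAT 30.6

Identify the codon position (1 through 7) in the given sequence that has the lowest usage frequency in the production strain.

Codon 1 CAC (His): 6.5 per 1000.
Codon 2 TTC (Phe): 37.7 per 1000.
Codon 3 AAC (Asn): 20.4 per 1000.
Codon 4 TTT (Phe): 40.6 per 1000.
Codon 5 CAT (His): 20.8 per 1000.
Codon 6 TAC (Tyr): 32.1 per 1000.
Codon 7 GAA (Glu): 43.7 per 1000.
Lowest frequency is 6.5 at codon 1.

1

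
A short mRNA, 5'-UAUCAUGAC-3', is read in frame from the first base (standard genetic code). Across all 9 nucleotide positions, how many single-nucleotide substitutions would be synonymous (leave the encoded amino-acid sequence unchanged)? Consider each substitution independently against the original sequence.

3

Codon 1 (UAU, Tyr): 1 synonymous substitution.
Codon 2 (CAU, His): 1 synonymous substitution.
Codon 3 (GAC, Asp): 1 synonymous substitution.
Total: 1 + 1 + 1 = 3.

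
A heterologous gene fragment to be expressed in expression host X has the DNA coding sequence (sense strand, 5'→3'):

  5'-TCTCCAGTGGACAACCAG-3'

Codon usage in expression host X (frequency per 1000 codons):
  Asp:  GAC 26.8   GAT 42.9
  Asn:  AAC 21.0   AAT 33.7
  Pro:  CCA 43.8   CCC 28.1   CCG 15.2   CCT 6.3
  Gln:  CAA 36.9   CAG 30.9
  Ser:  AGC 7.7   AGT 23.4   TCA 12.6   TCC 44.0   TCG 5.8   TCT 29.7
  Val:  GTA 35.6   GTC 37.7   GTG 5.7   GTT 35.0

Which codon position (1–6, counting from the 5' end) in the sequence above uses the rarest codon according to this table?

Codon 1 TCT (Ser): 29.7 per 1000.
Codon 2 CCA (Pro): 43.8 per 1000.
Codon 3 GTG (Val): 5.7 per 1000.
Codon 4 GAC (Asp): 26.8 per 1000.
Codon 5 AAC (Asn): 21.0 per 1000.
Codon 6 CAG (Gln): 30.9 per 1000.
Lowest frequency is 5.7 at codon 3.

3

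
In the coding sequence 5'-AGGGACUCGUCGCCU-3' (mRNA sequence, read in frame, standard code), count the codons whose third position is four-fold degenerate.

3

Codon 1 AGG (Arg): third position 2-fold.
Codon 2 GAC (Asp): third position 2-fold.
Codon 3 UCG (Ser): third position 4-fold.
Codon 4 UCG (Ser): third position 4-fold.
Codon 5 CCU (Pro): third position 4-fold.
Four-fold degenerate third positions: 3.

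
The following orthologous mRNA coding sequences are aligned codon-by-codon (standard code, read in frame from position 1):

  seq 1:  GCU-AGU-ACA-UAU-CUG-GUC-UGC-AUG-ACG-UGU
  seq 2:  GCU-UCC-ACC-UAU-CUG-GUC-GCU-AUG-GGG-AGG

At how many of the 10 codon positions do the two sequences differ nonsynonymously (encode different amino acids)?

Codon 1: GCU Ala / GCU Ala — identical.
Codon 2: AGU Ser / UCC Ser — synonymous.
Codon 3: ACA Thr / ACC Thr — synonymous.
Codon 4: UAU Tyr / UAU Tyr — identical.
Codon 5: CUG Leu / CUG Leu — identical.
Codon 6: GUC Val / GUC Val — identical.
Codon 7: UGC Cys / GCU Ala — nonsynonymous.
Codon 8: AUG Met / AUG Met — identical.
Codon 9: ACG Thr / GGG Gly — nonsynonymous.
Codon 10: UGU Cys / AGG Arg — nonsynonymous.
Nonsynonymous differences: 3.

3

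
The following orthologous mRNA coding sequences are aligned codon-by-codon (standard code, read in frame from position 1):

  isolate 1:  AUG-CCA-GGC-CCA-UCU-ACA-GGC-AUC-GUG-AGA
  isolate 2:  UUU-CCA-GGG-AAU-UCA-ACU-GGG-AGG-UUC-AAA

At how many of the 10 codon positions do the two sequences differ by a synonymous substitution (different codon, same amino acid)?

4

Codon 1: AUG Met / UUU Phe — nonsynonymous.
Codon 2: CCA Pro / CCA Pro — identical.
Codon 3: GGC Gly / GGG Gly — synonymous.
Codon 4: CCA Pro / AAU Asn — nonsynonymous.
Codon 5: UCU Ser / UCA Ser — synonymous.
Codon 6: ACA Thr / ACU Thr — synonymous.
Codon 7: GGC Gly / GGG Gly — synonymous.
Codon 8: AUC Ile / AGG Arg — nonsynonymous.
Codon 9: GUG Val / UUC Phe — nonsynonymous.
Codon 10: AGA Arg / AAA Lys — nonsynonymous.
Synonymous differences: 4.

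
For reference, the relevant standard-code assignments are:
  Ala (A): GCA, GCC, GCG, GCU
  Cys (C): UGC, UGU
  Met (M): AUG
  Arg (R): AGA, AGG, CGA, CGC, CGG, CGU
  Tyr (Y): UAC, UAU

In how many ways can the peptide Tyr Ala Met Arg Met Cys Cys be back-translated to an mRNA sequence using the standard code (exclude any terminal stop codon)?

Tyr: 2 codons.
Ala: 4 codons.
Met: 1 codon.
Arg: 6 codons.
Met: 1 codon.
Cys: 2 codons.
Cys: 2 codons.
2 × 4 × 1 × 6 × 1 × 2 × 2 = 192.

192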